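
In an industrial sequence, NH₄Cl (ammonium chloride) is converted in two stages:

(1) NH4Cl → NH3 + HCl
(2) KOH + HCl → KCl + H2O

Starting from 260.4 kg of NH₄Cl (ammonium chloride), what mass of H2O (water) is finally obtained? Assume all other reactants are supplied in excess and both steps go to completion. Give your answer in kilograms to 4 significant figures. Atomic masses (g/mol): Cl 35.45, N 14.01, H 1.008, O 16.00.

87.70 kg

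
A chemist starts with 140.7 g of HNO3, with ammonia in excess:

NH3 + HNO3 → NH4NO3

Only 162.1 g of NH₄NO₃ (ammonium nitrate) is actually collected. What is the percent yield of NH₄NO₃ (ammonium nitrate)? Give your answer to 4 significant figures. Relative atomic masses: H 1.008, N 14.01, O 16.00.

90.69 %

M(HNO3) = 1.008 + 14.01 + 3(16.00) = 63.018 g/mol.
M(NH4NO3) = 2(14.01) + 4(1.008) + 3(16.00) = 80.052 g/mol.
n(HNO3) = 140.70 g / 63.018 g/mol = 2.2327 mol.
From the equation the HNO3:NH4NO3 mole ratio is 1:1, so n(NH4NO3) = 2.2327 × 1/1 = 2.2327 mol.
Mass of NH4NO3 = 2.2327 mol × 80.052 g/mol = 178.73 g.
This is the theoretical yield. Percent yield = 162.1 g / 178.73 g × 100% = 90.695%.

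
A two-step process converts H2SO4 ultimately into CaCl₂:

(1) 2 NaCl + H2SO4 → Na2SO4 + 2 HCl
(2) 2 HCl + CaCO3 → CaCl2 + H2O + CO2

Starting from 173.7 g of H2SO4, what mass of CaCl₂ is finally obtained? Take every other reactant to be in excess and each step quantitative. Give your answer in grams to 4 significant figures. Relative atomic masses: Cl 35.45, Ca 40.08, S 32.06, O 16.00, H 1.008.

196.6 g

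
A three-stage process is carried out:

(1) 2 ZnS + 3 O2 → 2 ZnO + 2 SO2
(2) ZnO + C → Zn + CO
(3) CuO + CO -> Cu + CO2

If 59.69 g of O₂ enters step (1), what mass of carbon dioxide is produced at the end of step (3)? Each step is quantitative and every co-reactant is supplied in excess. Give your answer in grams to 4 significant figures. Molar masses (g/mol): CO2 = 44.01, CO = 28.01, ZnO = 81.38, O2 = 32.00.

54.73 g

n(O2) = 59.69 / 32.00 = 1.8653 mol.
Reaction (1): O2→ZnO ratio 3:2 ⇒ n(ZnO) = 1.2435 mol.
Reaction (2): ZnO→CO ratio 1:1 ⇒ n(CO) = 1.2435 mol.
Reaction (3): CO→CO2 ratio 1:1 ⇒ n(CO2) = 1.2435 mol.
Mass of CO2 = 1.2435 × 44.01 = 54.728 g.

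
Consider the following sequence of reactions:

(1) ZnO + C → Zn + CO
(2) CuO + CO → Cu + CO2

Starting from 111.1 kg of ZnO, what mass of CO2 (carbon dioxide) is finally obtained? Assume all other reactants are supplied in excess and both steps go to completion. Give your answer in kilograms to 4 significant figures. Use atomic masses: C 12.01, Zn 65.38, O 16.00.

M(ZnO) = 65.38 + 16.00 = 81.38 g/mol.
M(CO2) = 12.01 + 2(16.00) = 44.01 g/mol.
111.1 kg = 111100 g.
n(ZnO) = 111100 / 81.38 = 1365.2 mol.
Step 1 gives a 1:1 ratio of ZnO to CO, so n(CO) = 1365.2 mol.
In step 2 the CO:CO2 ratio is 1:1, so n(CO2) = 1365.2 mol.
Mass of CO2 = 1365.2 × 44.01 = 60082 g = 60.08 kg.

60.08 kg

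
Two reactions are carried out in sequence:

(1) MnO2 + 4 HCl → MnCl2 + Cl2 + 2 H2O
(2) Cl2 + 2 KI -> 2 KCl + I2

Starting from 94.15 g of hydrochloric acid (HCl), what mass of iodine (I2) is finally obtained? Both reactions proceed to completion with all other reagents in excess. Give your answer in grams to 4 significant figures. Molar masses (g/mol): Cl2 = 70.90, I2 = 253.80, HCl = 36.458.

163.9 g

n(HCl) = 94.150 / 36.458 = 2.5824 mol.
Step 1 gives a 4:1 ratio of HCl to Cl2, so n(Cl2) = 0.64561 mol.
In step 2 the Cl2:I2 ratio is 1:1, so n(I2) = 0.64561 mol.
Mass of I2 = 0.64561 × 253.80 = 163.85 g.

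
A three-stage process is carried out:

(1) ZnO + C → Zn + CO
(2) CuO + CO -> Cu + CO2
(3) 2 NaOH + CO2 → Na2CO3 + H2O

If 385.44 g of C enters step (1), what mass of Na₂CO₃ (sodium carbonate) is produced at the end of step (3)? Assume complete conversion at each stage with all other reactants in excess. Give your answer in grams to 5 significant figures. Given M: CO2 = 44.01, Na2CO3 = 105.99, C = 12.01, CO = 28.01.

3401.6 g

n(C) = 385.44 / 12.01 = 32.0933 mol.
Reaction (1): C→CO ratio 1:1 ⇒ n(CO) = 32.0933 mol.
Reaction (2): CO→CO2 ratio 1:1 ⇒ n(CO2) = 32.0933 mol.
Reaction (3): CO2→Na2CO3 ratio 1:1 ⇒ n(Na2CO3) = 32.0933 mol.
Mass of Na2CO3 = 32.0933 × 105.99 = 3401.56 g.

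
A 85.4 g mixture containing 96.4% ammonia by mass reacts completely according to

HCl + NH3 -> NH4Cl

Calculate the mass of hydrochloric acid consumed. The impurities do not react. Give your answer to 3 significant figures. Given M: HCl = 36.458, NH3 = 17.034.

Mass of pure NH3 = 85.4 g × 0.964 = 82.33 g.
n(NH3) = 82.33 g / 17.034 g/mol = 4.833 mol.
From the equation the NH3:HCl mole ratio is 1:1, so n(HCl) = 4.833 × 1/1 = 4.833 mol.
Mass of HCl = 4.833 mol × 36.458 g/mol = 176.2 g.

176 g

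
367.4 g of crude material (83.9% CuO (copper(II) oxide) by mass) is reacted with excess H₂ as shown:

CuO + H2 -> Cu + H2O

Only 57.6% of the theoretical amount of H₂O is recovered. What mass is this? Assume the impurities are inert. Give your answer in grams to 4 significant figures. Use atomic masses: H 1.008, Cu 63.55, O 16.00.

40.21 g

Pure CuO available = 367.4 g × 0.839 = 308.25 g.
M(CuO) = 63.55 + 16.00 = 79.55 g/mol.
M(H2O) = 2(1.008) + 16.00 = 18.016 g/mol.
n(CuO) = 308.25 g / 79.55 g/mol = 3.8749 mol.
From the equation the CuO:H2O mole ratio is 1:1, so n(H2O) = 3.8749 × 1/1 = 3.8749 mol.
Mass of H2O = 3.8749 mol × 18.016 g/mol = 69.810 g.
Actual mass collected = 69.810 g × 0.576 = 40.211 g.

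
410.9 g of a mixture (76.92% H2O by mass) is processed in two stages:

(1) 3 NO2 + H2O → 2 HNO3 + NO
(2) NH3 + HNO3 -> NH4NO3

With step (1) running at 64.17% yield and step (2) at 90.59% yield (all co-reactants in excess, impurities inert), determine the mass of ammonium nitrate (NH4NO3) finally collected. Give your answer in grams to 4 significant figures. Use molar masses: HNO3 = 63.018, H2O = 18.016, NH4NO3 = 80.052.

Pure H2O = 410.9 × 0.7692 = 316.06 g.
n(H2O) = 316.06 / 18.016 = 17.544 mol.
Step 1 (H2O:HNO3 = 1:2): theoretical n(HNO3) = 35.087 mol; at 64.17% yield, n(HNO3) = 22.515 mol.
Step 2 (HNO3:NH4NO3 = 1:1): theoretical n(NH4NO3) = 22.515 mol, so theoretical mass = 22.515 × 80.052 = 1802.4 g.
At 90.59% yield, actual mass of NH4NO3 = 1802.4 × 0.9059 = 1632.8 g.

1633 g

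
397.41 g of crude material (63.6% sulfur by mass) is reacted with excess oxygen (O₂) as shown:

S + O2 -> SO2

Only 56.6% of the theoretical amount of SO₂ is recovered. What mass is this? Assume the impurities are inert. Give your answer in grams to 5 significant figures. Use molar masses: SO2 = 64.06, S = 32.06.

285.85 g

Pure S available = 397.41 g × 0.636 = 252.753 g.
n(S) = 252.753 g / 32.06 g/mol = 7.88374 mol.
From the equation the S:SO2 mole ratio is 1:1, so n(SO2) = 7.88374 × 1/1 = 7.88374 mol.
Mass of SO2 = 7.88374 mol × 64.06 g/mol = 505.032 g.
Actual mass collected = 505.032 g × 0.566 = 285.848 g.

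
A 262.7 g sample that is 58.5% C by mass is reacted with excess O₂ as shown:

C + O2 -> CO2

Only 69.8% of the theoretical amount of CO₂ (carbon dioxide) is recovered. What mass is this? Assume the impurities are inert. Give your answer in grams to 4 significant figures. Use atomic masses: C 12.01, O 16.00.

Pure C available = 262.7 g × 0.585 = 153.68 g.
M(C) = 12.01 g/mol.
M(CO2) = 12.01 + 2(16.00) = 44.01 g/mol.
n(C) = 153.68 g / 12.01 g/mol = 12.796 mol.
From the equation the C:CO2 mole ratio is 1:1, so n(CO2) = 12.796 × 1/1 = 12.796 mol.
Mass of CO2 = 12.796 mol × 44.01 g/mol = 563.15 g.
Actual mass collected = 563.15 g × 0.698 = 393.08 g.

393.1 g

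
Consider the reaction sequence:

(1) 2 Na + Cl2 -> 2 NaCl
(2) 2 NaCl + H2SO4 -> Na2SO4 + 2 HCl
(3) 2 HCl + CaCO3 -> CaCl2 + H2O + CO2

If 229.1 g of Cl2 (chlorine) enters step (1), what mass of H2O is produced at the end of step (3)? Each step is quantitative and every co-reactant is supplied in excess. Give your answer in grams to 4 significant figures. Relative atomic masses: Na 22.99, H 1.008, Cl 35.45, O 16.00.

M(Cl2) = 2(35.45) = 70.90 g/mol.
M(H2O) = 2(1.008) + 16.00 = 18.016 g/mol.
n(Cl2) = 229.1 / 70.90 = 3.2313 mol.
Reaction (1): Cl2→NaCl ratio 1:2 ⇒ n(NaCl) = 6.4626 mol.
Reaction (2): NaCl→HCl ratio 2:2 ⇒ n(HCl) = 6.4626 mol.
Reaction (3): HCl→H2O ratio 2:1 ⇒ n(H2O) = 3.2313 mol.
Mass of H2O = 3.2313 × 18.016 = 58.215 g.

58.22 g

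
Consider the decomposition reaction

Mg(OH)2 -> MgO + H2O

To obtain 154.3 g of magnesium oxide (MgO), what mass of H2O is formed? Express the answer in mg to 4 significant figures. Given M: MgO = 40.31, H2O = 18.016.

n(MgO) = 154.30 g / 40.31 g/mol = 3.8278 mol.
From the equation the MgO:H2O mole ratio is 1:1, so n(H2O) = 3.8278 × 1/1 = 3.8278 mol.
Mass of H2O = 3.8278 mol × 18.016 g/mol = 68.962 g.
Converting to mg: 68.962 g = 68960 mg.

68960 mg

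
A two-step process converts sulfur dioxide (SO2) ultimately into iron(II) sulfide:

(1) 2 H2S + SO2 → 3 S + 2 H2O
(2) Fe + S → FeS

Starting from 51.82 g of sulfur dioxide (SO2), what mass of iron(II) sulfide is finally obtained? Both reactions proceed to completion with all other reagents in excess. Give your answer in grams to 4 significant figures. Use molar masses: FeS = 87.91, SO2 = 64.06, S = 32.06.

n(SO2) = 51.820 / 64.06 = 0.80893 mol.
Step 1 gives a 1:3 ratio of SO2 to S, so n(S) = 2.4268 mol.
In step 2 the S:FeS ratio is 1:1, so n(FeS) = 2.4268 mol.
Mass of FeS = 2.4268 × 87.91 = 213.34 g.

213.3 g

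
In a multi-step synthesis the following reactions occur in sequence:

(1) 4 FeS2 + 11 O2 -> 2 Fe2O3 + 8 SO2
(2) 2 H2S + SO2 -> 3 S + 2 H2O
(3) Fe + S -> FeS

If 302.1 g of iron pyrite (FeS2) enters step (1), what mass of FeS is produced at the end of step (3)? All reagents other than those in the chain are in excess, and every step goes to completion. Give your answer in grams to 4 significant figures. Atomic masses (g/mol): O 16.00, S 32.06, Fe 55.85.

M(FeS2) = 55.85 + 2(32.06) = 119.97 g/mol.
M(FeS) = 55.85 + 32.06 = 87.91 g/mol.
n(FeS2) = 302.1 / 119.97 = 2.5181 mol.
Reaction (1): FeS2→SO2 ratio 4:8 ⇒ n(SO2) = 5.0363 mol.
Reaction (2): SO2→S ratio 1:3 ⇒ n(S) = 15.109 mol.
Reaction (3): S→FeS ratio 1:1 ⇒ n(FeS) = 15.109 mol.
Mass of FeS = 15.109 × 87.91 = 1328.2 g.

1328 g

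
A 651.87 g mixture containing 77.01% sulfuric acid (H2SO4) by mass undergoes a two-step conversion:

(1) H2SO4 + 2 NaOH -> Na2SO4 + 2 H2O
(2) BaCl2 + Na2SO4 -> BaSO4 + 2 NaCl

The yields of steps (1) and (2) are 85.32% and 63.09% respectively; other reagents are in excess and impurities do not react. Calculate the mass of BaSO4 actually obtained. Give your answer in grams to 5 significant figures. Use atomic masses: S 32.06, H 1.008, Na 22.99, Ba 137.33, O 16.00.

643.04 g

Pure H2SO4 = 651.87 × 0.7701 = 502.005 g.
M(H2SO4) = 2(1.008) + 32.06 + 4(16.00) = 98.076 g/mol.
M(BaSO4) = 137.33 + 32.06 + 4(16.00) = 233.39 g/mol.
n(H2SO4) = 502.005 / 98.076 = 5.11853 mol.
Step 1 (H2SO4:Na2SO4 = 1:1): theoretical n(Na2SO4) = 5.11853 mol; at 85.32% yield, n(Na2SO4) = 4.36713 mol.
Step 2 (Na2SO4:BaSO4 = 1:1): theoretical n(BaSO4) = 4.36713 mol, so theoretical mass = 4.36713 × 233.39 = 1019.24 g.
At 63.09% yield, actual mass of BaSO4 = 1019.24 × 0.6309 = 643.041 g.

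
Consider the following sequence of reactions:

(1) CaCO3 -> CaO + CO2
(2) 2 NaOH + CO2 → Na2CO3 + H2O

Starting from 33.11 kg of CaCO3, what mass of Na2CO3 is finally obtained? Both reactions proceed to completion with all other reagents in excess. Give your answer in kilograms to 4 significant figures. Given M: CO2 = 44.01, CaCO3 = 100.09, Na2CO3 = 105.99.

33.11 kg = 33110 g.
n(CaCO3) = 33110 / 100.09 = 330.80 mol.
Step 1 gives a 1:1 ratio of CaCO3 to CO2, so n(CO2) = 330.80 mol.
In step 2 the CO2:Na2CO3 ratio is 1:1, so n(Na2CO3) = 330.80 mol.
Mass of Na2CO3 = 330.80 × 105.99 = 35062 g = 35.06 kg.

35.06 kg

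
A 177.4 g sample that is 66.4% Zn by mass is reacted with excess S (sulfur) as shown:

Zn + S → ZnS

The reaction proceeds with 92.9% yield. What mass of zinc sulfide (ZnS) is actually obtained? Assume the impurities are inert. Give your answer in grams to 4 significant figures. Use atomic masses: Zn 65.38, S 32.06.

163.1 g

Pure Zn available = 177.4 g × 0.664 = 117.79 g.
M(Zn) = 65.38 g/mol.
M(ZnS) = 65.38 + 32.06 = 97.44 g/mol.
n(Zn) = 117.79 g / 65.38 g/mol = 1.8017 mol.
From the equation the Zn:ZnS mole ratio is 1:1, so n(ZnS) = 1.8017 × 1/1 = 1.8017 mol.
Mass of ZnS = 1.8017 mol × 97.44 g/mol = 175.56 g.
Actual mass collected = 175.56 g × 0.929 = 163.09 g.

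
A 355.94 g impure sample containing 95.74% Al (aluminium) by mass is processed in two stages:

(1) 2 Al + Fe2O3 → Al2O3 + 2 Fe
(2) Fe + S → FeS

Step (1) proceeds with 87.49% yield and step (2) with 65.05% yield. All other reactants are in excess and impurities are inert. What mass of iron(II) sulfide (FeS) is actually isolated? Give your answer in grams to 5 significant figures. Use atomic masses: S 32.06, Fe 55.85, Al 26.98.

631.93 g

Pure Al = 355.94 × 0.9574 = 340.777 g.
M(Al) = 26.98 g/mol.
M(FeS) = 55.85 + 32.06 = 87.91 g/mol.
n(Al) = 340.777 / 26.98 = 12.6307 mol.
Step 1 (Al:Fe = 2:2): theoretical n(Fe) = 12.6307 mol; at 87.49% yield, n(Fe) = 11.0506 mol.
Step 2 (Fe:FeS = 1:1): theoretical n(FeS) = 11.0506 mol, so theoretical mass = 11.0506 × 87.91 = 971.460 g.
At 65.05% yield, actual mass of FeS = 971.460 × 0.6505 = 631.935 g.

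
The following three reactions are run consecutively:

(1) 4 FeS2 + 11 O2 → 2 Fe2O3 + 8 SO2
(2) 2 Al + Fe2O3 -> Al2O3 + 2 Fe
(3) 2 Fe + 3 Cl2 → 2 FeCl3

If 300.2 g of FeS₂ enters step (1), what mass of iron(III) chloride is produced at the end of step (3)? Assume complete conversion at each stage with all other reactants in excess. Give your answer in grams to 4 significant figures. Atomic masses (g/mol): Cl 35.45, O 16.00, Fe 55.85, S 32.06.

M(FeS2) = 55.85 + 2(32.06) = 119.97 g/mol.
M(FeCl3) = 55.85 + 3(35.45) = 162.20 g/mol.
n(FeS2) = 300.2 / 119.97 = 2.5023 mol.
Reaction (1): FeS2→Fe2O3 ratio 4:2 ⇒ n(Fe2O3) = 1.2511 mol.
Reaction (2): Fe2O3→Fe ratio 1:2 ⇒ n(Fe) = 2.5023 mol.
Reaction (3): Fe→FeCl3 ratio 2:2 ⇒ n(FeCl3) = 2.5023 mol.
Mass of FeCl3 = 2.5023 × 162.20 = 405.87 g.

405.9 g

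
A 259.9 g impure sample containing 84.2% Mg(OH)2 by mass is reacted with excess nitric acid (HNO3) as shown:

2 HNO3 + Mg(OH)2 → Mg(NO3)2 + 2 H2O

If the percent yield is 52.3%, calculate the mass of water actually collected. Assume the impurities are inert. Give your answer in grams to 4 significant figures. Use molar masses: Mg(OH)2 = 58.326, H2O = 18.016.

70.70 g

Pure Mg(OH)2 available = 259.9 g × 0.842 = 218.84 g.
n(Mg(OH)2) = 218.84 g / 58.326 g/mol = 3.7519 mol.
From the equation the Mg(OH)2:H2O mole ratio is 1:2, so n(H2O) = 3.7519 × 2/1 = 7.5039 mol.
Mass of H2O = 7.5039 mol × 18.016 g/mol = 135.19 g.
Actual mass collected = 135.19 g × 0.523 = 70.704 g.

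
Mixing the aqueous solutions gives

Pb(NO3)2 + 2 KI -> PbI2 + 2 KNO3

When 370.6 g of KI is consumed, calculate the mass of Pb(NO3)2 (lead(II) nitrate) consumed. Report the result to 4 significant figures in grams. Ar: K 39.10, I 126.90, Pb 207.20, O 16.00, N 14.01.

M(KI) = 39.10 + 126.90 = 166.00 g/mol.
M(Pb(NO3)2) = 207.20 + 2(14.01) + 6(16.00) = 331.22 g/mol.
n(KI) = 370.60 g / 166.00 g/mol = 2.2325 mol.
From the equation the KI:Pb(NO3)2 mole ratio is 2:1, so n(Pb(NO3)2) = 2.2325 × 1/2 = 1.1163 mol.
Mass of Pb(NO3)2 = 1.1163 mol × 331.22 g/mol = 369.73 g.

369.7 g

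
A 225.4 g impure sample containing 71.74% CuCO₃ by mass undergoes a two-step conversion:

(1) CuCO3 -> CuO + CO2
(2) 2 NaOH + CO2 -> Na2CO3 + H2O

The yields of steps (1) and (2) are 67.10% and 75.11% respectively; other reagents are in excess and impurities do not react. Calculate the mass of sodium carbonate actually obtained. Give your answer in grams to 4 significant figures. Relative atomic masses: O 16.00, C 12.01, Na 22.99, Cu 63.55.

Pure CuCO3 = 225.4 × 0.7174 = 161.70 g.
M(CuCO3) = 63.55 + 12.01 + 3(16.00) = 123.56 g/mol.
M(Na2CO3) = 2(22.99) + 12.01 + 3(16.00) = 105.99 g/mol.
n(CuCO3) = 161.70 / 123.56 = 1.3087 mol.
Step 1 (CuCO3:CO2 = 1:1): theoretical n(CO2) = 1.3087 mol; at 67.10% yield, n(CO2) = 0.87813 mol.
Step 2 (CO2:Na2CO3 = 1:1): theoretical n(Na2CO3) = 0.87813 mol, so theoretical mass = 0.87813 × 105.99 = 93.073 g.
At 75.11% yield, actual mass of Na2CO3 = 93.073 × 0.7511 = 69.907 g.

69.91 g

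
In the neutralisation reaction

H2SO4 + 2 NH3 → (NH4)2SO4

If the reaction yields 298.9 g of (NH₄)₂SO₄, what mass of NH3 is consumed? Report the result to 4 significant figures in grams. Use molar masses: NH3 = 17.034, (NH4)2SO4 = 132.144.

n((NH4)2SO4) = 298.90 g / 132.144 g/mol = 2.2619 mol.
From the equation the (NH4)2SO4:NH3 mole ratio is 1:2, so n(NH3) = 2.2619 × 2/1 = 4.5239 mol.
Mass of NH3 = 4.5239 mol × 17.034 g/mol = 77.059 g.

77.06 g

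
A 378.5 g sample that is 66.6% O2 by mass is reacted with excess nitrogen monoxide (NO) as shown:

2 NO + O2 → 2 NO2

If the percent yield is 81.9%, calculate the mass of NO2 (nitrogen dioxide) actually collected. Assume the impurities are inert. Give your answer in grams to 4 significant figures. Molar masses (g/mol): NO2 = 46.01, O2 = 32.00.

593.7 g

Pure O2 available = 378.5 g × 0.666 = 252.08 g.
n(O2) = 252.08 g / 32.00 g/mol = 7.8775 mol.
From the equation the O2:NO2 mole ratio is 1:2, so n(NO2) = 7.8775 × 2/1 = 15.755 mol.
Mass of NO2 = 15.755 mol × 46.01 g/mol = 724.89 g.
Actual mass collected = 724.89 g × 0.819 = 593.69 g.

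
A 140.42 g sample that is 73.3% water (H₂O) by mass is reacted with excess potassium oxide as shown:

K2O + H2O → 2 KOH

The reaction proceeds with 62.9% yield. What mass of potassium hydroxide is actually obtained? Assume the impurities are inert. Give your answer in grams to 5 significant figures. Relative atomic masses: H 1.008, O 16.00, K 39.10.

403.26 g

Pure H2O available = 140.42 g × 0.733 = 102.928 g.
M(H2O) = 2(1.008) + 16.00 = 18.016 g/mol.
M(KOH) = 39.10 + 16.00 + 1.008 = 56.108 g/mol.
n(H2O) = 102.928 g / 18.016 g/mol = 5.71314 mol.
From the equation the H2O:KOH mole ratio is 1:2, so n(KOH) = 5.71314 × 2/1 = 11.4263 mol.
Mass of KOH = 11.4263 mol × 56.108 g/mol = 641.105 g.
Actual mass collected = 641.105 g × 0.629 = 403.255 g.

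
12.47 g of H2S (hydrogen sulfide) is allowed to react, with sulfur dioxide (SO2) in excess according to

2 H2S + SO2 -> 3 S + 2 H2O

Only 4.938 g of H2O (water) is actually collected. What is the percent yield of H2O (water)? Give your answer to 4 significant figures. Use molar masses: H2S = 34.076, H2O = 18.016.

n(H2S) = 12.470 g / 34.076 g/mol = 0.36595 mol.
From the equation the H2S:H2O mole ratio is 2:2, so n(H2O) = 0.36595 × 2/2 = 0.36595 mol.
Mass of H2O = 0.36595 mol × 18.016 g/mol = 6.5929 g.
This is the theoretical yield. Percent yield = 4.938 g / 6.5929 g × 100% = 74.899%.

74.90 %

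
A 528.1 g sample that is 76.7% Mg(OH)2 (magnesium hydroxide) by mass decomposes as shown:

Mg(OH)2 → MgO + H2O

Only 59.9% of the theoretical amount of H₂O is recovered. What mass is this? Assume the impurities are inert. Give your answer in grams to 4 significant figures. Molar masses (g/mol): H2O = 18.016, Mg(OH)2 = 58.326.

74.94 g

Pure Mg(OH)2 available = 528.1 g × 0.767 = 405.05 g.
n(Mg(OH)2) = 405.05 g / 58.326 g/mol = 6.9446 mol.
From the equation the Mg(OH)2:H2O mole ratio is 1:1, so n(H2O) = 6.9446 × 1/1 = 6.9446 mol.
Mass of H2O = 6.9446 mol × 18.016 g/mol = 125.11 g.
Actual mass collected = 125.11 g × 0.599 = 74.944 g.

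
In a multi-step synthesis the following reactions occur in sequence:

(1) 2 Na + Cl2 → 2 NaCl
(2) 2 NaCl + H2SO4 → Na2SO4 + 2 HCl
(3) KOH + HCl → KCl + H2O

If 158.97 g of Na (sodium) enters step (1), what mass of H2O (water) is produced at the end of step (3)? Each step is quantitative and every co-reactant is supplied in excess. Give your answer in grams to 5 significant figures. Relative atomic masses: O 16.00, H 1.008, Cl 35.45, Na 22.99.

124.58 g

M(Na) = 22.99 g/mol.
M(H2O) = 2(1.008) + 16.00 = 18.016 g/mol.
n(Na) = 158.97 / 22.99 = 6.91475 mol.
Reaction (1): Na→NaCl ratio 2:2 ⇒ n(NaCl) = 6.91475 mol.
Reaction (2): NaCl→HCl ratio 2:2 ⇒ n(HCl) = 6.91475 mol.
Reaction (3): HCl→H2O ratio 1:1 ⇒ n(H2O) = 6.91475 mol.
Mass of H2O = 6.91475 × 18.016 = 124.576 g.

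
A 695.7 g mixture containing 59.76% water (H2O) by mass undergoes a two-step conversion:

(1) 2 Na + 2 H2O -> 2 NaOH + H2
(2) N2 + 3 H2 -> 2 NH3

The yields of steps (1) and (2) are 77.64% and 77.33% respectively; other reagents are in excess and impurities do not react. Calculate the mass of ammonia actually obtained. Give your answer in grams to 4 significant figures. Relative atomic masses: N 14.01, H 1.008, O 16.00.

78.67 g

Pure H2O = 695.7 × 0.5976 = 415.75 g.
M(H2O) = 2(1.008) + 16.00 = 18.016 g/mol.
M(NH3) = 14.01 + 3(1.008) = 17.034 g/mol.
n(H2O) = 415.75 / 18.016 = 23.077 mol.
Step 1 (H2O:H2 = 2:1): theoretical n(H2) = 11.538 mol; at 77.64% yield, n(H2) = 8.9584 mol.
Step 2 (H2:NH3 = 3:2): theoretical n(NH3) = 5.9723 mol, so theoretical mass = 5.9723 × 17.034 = 101.73 g.
At 77.33% yield, actual mass of NH3 = 101.73 × 0.7733 = 78.669 g.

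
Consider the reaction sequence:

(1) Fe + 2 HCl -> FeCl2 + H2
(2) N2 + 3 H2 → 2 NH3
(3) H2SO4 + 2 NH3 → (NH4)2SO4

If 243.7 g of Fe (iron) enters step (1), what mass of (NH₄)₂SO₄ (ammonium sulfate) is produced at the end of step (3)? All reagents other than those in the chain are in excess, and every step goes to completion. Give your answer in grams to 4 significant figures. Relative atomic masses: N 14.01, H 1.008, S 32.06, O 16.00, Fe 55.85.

192.2 g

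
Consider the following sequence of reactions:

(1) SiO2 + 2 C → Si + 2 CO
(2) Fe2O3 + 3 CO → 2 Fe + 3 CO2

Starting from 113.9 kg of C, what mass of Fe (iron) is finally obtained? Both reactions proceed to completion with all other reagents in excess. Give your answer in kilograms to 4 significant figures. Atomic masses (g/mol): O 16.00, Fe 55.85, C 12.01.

M(C) = 12.01 g/mol.
M(Fe) = 55.85 g/mol.
113.9 kg = 113900 g.
n(C) = 113900 / 12.01 = 9483.8 mol.
Step 1 gives a 2:2 ratio of C to CO, so n(CO) = 9483.8 mol.
In step 2 the CO:Fe ratio is 3:2, so n(Fe) = 6322.5 mol.
Mass of Fe = 6322.5 × 55.85 = 353110 g = 353.1 kg.

353.1 kg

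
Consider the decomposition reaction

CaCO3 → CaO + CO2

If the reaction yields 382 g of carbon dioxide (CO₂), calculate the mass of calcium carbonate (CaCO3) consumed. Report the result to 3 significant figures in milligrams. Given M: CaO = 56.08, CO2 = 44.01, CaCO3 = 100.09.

869000 mg

n(CO2) = 382.0 g / 44.01 g/mol = 8.680 mol.
From the equation the CO2:CaCO3 mole ratio is 1:1, so n(CaCO3) = 8.680 × 1/1 = 8.680 mol.
Mass of CaCO3 = 8.680 mol × 100.09 g/mol = 868.8 g.
Converting to mg: 868.8 g = 869000 mg.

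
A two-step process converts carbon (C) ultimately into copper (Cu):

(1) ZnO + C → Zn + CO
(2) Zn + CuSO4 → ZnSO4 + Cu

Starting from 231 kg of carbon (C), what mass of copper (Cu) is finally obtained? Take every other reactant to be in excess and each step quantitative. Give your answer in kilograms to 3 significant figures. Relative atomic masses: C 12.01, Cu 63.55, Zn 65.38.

1220 kg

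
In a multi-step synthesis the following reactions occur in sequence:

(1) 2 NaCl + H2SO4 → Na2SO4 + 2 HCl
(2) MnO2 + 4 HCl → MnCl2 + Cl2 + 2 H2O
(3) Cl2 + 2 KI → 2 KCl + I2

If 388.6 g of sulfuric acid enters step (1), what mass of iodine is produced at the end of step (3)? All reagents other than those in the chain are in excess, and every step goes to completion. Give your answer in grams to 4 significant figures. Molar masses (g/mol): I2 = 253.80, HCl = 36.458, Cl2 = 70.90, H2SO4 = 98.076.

502.8 g

n(H2SO4) = 388.6 / 98.076 = 3.9622 mol.
Reaction (1): H2SO4→HCl ratio 1:2 ⇒ n(HCl) = 7.9245 mol.
Reaction (2): HCl→Cl2 ratio 4:1 ⇒ n(Cl2) = 1.9811 mol.
Reaction (3): Cl2→I2 ratio 1:1 ⇒ n(I2) = 1.9811 mol.
Mass of I2 = 1.9811 × 253.80 = 502.81 g.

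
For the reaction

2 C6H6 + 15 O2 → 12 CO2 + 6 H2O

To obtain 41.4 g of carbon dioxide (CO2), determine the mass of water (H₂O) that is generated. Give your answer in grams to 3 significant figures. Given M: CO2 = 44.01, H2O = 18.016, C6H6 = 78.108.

8.47 g

n(CO2) = 41.40 g / 44.01 g/mol = 0.9407 mol.
From the equation the CO2:H2O mole ratio is 12:6, so n(H2O) = 0.9407 × 6/12 = 0.4703 mol.
Mass of H2O = 0.4703 mol × 18.016 g/mol = 8.474 g.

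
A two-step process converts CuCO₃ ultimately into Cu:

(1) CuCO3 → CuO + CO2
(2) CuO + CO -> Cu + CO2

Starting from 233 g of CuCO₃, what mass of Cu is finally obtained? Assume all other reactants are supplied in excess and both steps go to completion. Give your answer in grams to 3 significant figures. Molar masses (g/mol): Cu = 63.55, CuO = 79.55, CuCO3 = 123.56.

120 g

n(CuCO3) = 233.0 / 123.56 = 1.886 mol.
Step 1 gives a 1:1 ratio of CuCO3 to CuO, so n(CuO) = 1.886 mol.
In step 2 the CuO:Cu ratio is 1:1, so n(Cu) = 1.886 mol.
Mass of Cu = 1.886 × 63.55 = 119.8 g.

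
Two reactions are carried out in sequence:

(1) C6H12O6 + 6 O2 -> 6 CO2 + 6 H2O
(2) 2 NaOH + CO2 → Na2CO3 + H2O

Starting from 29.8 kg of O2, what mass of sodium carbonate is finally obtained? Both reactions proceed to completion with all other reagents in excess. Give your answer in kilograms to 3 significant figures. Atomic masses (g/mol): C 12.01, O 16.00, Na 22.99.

98.7 kg

M(O2) = 2(16.00) = 32.00 g/mol.
M(Na2CO3) = 2(22.99) + 12.01 + 3(16.00) = 105.99 g/mol.
29.8 kg = 29800 g.
n(O2) = 29800 / 32.00 = 931.2 mol.
Step 1 gives a 6:6 ratio of O2 to CO2, so n(CO2) = 931.2 mol.
In step 2 the CO2:Na2CO3 ratio is 1:1, so n(Na2CO3) = 931.2 mol.
Mass of Na2CO3 = 931.2 × 105.99 = 98700 g = 98.7 kg.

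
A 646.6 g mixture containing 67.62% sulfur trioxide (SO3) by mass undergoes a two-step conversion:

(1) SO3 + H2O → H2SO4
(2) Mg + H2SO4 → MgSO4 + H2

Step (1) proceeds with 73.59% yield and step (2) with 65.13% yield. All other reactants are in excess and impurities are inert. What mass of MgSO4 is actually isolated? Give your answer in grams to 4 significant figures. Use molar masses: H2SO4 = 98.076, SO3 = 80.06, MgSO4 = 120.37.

Pure SO3 = 646.6 × 0.6762 = 437.23 g.
n(SO3) = 437.23 / 80.06 = 5.4613 mol.
Step 1 (SO3:H2SO4 = 1:1): theoretical n(H2SO4) = 5.4613 mol; at 73.59% yield, n(H2SO4) = 4.0190 mol.
Step 2 (H2SO4:MgSO4 = 1:1): theoretical n(MgSO4) = 4.0190 mol, so theoretical mass = 4.0190 × 120.37 = 483.76 g.
At 65.13% yield, actual mass of MgSO4 = 483.76 × 0.6513 = 315.07 g.

315.1 g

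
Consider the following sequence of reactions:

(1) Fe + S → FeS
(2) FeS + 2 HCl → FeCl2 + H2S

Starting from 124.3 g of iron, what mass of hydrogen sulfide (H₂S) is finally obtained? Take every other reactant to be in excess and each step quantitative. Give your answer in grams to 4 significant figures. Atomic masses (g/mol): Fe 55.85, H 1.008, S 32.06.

75.84 g

M(Fe) = 55.85 g/mol.
M(H2S) = 2(1.008) + 32.06 = 34.076 g/mol.
n(Fe) = 124.30 / 55.85 = 2.2256 mol.
Step 1 gives a 1:1 ratio of Fe to FeS, so n(FeS) = 2.2256 mol.
In step 2 the FeS:H2S ratio is 1:1, so n(H2S) = 2.2256 mol.
Mass of H2S = 2.2256 × 34.076 = 75.840 g.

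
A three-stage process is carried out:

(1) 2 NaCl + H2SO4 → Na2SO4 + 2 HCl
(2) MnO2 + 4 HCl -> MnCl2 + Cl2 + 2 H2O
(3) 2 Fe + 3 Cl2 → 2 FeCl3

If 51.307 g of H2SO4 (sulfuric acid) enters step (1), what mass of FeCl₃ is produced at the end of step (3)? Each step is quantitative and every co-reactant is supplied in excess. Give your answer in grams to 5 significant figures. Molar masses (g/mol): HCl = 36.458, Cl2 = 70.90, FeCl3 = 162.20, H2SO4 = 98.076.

28.284 g

n(H2SO4) = 51.307 / 98.076 = 0.523135 mol.
Reaction (1): H2SO4→HCl ratio 1:2 ⇒ n(HCl) = 1.04627 mol.
Reaction (2): HCl→Cl2 ratio 4:1 ⇒ n(Cl2) = 0.261568 mol.
Reaction (3): Cl2→FeCl3 ratio 3:2 ⇒ n(FeCl3) = 0.174378 mol.
Mass of FeCl3 = 0.174378 × 162.20 = 28.2842 g.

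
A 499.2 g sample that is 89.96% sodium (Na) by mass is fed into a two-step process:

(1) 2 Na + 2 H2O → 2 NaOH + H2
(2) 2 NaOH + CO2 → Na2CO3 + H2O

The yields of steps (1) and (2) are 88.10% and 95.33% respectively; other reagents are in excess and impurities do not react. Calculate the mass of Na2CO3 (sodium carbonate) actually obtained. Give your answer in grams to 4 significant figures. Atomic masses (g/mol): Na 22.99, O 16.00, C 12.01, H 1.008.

869.4 g

Pure Na = 499.2 × 0.8996 = 449.08 g.
M(Na) = 22.99 g/mol.
M(Na2CO3) = 2(22.99) + 12.01 + 3(16.00) = 105.99 g/mol.
n(Na) = 449.08 / 22.99 = 19.534 mol.
Step 1 (Na:NaOH = 2:2): theoretical n(NaOH) = 19.534 mol; at 88.10% yield, n(NaOH) = 17.209 mol.
Step 2 (NaOH:Na2CO3 = 2:1): theoretical n(Na2CO3) = 8.6046 mol, so theoretical mass = 8.6046 × 105.99 = 912.00 g.
At 95.33% yield, actual mass of Na2CO3 = 912.00 × 0.9533 = 869.41 g.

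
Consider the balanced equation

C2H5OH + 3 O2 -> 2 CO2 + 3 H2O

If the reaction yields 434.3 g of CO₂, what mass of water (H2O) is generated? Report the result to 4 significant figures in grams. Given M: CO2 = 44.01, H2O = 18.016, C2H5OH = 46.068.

n(CO2) = 434.30 g / 44.01 g/mol = 9.8682 mol.
From the equation the CO2:H2O mole ratio is 2:3, so n(H2O) = 9.8682 × 3/2 = 14.802 mol.
Mass of H2O = 14.802 mol × 18.016 g/mol = 266.68 g.

266.7 g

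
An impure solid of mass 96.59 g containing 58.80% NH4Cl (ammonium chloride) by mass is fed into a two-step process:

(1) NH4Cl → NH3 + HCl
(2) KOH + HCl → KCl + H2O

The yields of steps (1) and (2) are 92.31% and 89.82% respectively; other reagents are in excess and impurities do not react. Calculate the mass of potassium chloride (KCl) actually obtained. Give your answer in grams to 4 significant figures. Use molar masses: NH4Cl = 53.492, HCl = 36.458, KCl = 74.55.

Pure NH4Cl = 96.59 × 0.5880 = 56.795 g.
n(NH4Cl) = 56.795 / 53.492 = 1.0617 mol.
Step 1 (NH4Cl:HCl = 1:1): theoretical n(HCl) = 1.0617 mol; at 92.31% yield, n(HCl) = 0.98010 mol.
Step 2 (HCl:KCl = 1:1): theoretical n(KCl) = 0.98010 mol, so theoretical mass = 0.98010 × 74.55 = 73.066 g.
At 89.82% yield, actual mass of KCl = 73.066 × 0.8982 = 65.628 g.

65.63 g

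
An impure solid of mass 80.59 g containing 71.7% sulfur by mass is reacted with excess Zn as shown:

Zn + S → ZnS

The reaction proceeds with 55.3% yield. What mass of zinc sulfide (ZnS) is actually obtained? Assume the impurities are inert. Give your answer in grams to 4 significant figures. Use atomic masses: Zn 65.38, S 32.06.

97.12 g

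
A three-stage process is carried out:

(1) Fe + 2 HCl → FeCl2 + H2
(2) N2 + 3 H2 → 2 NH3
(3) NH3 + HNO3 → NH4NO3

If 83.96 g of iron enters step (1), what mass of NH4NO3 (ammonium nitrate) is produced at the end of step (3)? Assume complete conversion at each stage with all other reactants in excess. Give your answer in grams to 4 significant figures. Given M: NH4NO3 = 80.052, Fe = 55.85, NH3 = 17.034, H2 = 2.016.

80.23 g

n(Fe) = 83.96 / 55.85 = 1.5033 mol.
Reaction (1): Fe→H2 ratio 1:1 ⇒ n(H2) = 1.5033 mol.
Reaction (2): H2→NH3 ratio 3:2 ⇒ n(NH3) = 1.0022 mol.
Reaction (3): NH3→NH4NO3 ratio 1:1 ⇒ n(NH4NO3) = 1.0022 mol.
Mass of NH4NO3 = 1.0022 × 80.052 = 80.229 g.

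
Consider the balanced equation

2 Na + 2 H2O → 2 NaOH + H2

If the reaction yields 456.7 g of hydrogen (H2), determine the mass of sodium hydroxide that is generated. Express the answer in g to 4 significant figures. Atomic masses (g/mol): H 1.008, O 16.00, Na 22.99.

18120 g

M(H2) = 2(1.008) = 2.016 g/mol.
M(NaOH) = 22.99 + 16.00 + 1.008 = 39.998 g/mol.
n(H2) = 456.70 g / 2.016 g/mol = 226.54 mol.
From the equation the H2:NaOH mole ratio is 1:2, so n(NaOH) = 226.54 × 2/1 = 453.08 mol.
Mass of NaOH = 453.08 mol × 39.998 g/mol = 18122 g.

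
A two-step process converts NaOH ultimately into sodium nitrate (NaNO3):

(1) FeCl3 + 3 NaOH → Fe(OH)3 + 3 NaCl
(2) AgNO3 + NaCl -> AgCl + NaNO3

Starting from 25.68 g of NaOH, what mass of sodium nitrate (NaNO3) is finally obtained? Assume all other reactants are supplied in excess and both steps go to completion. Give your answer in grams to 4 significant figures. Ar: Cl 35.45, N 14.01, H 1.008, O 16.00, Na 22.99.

54.57 g

M(NaOH) = 22.99 + 16.00 + 1.008 = 39.998 g/mol.
M(NaNO3) = 22.99 + 14.01 + 3(16.00) = 85.00 g/mol.
n(NaOH) = 25.680 / 39.998 = 0.64203 mol.
Step 1 gives a 3:3 ratio of NaOH to NaCl, so n(NaCl) = 0.64203 mol.
In step 2 the NaCl:NaNO3 ratio is 1:1, so n(NaNO3) = 0.64203 mol.
Mass of NaNO3 = 0.64203 × 85.00 = 54.573 g.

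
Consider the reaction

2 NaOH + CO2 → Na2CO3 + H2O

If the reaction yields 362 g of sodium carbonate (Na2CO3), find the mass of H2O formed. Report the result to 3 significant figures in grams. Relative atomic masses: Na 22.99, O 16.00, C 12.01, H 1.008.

61.5 g

M(Na2CO3) = 2(22.99) + 12.01 + 3(16.00) = 105.99 g/mol.
M(H2O) = 2(1.008) + 16.00 = 18.016 g/mol.
n(Na2CO3) = 362.0 g / 105.99 g/mol = 3.415 mol.
From the equation the Na2CO3:H2O mole ratio is 1:1, so n(H2O) = 3.415 × 1/1 = 3.415 mol.
Mass of H2O = 3.415 mol × 18.016 g/mol = 61.53 g.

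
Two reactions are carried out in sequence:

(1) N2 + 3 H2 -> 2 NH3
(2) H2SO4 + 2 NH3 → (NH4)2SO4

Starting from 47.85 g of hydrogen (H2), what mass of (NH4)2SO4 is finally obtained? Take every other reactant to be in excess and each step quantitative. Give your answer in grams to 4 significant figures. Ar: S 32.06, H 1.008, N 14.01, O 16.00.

1045 g

M(H2) = 2(1.008) = 2.016 g/mol.
M((NH4)2SO4) = 2(14.01) + 8(1.008) + 32.06 + 4(16.00) = 132.144 g/mol.
n(H2) = 47.850 / 2.016 = 23.735 mol.
Step 1 gives a 3:2 ratio of H2 to NH3, so n(NH3) = 15.823 mol.
In step 2 the NH3:(NH4)2SO4 ratio is 2:1, so n((NH4)2SO4) = 7.9117 mol.
Mass of (NH4)2SO4 = 7.9117 × 132.144 = 1045.5 g.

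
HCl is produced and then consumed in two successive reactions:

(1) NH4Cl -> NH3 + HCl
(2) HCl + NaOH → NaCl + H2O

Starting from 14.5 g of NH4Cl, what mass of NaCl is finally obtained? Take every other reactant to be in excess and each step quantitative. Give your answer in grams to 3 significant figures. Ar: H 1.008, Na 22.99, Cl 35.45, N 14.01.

M(NH4Cl) = 14.01 + 4(1.008) + 35.45 = 53.492 g/mol.
M(NaCl) = 22.99 + 35.45 = 58.44 g/mol.
n(NH4Cl) = 14.50 / 53.492 = 0.2711 mol.
Step 1 gives a 1:1 ratio of NH4Cl to HCl, so n(HCl) = 0.2711 mol.
In step 2 the HCl:NaCl ratio is 1:1, so n(NaCl) = 0.2711 mol.
Mass of NaCl = 0.2711 × 58.44 = 15.84 g.

15.8 g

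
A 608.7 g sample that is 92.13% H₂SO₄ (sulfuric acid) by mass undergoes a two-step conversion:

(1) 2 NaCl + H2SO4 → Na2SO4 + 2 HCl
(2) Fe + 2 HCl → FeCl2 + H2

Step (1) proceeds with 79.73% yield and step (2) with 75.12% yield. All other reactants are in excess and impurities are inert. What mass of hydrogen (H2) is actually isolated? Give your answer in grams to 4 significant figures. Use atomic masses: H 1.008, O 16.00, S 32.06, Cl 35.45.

6.904 g

Pure H2SO4 = 608.7 × 0.9213 = 560.80 g.
M(H2SO4) = 2(1.008) + 32.06 + 4(16.00) = 98.076 g/mol.
M(H2) = 2(1.008) = 2.016 g/mol.
n(H2SO4) = 560.80 / 98.076 = 5.7180 mol.
Step 1 (H2SO4:HCl = 1:2): theoretical n(HCl) = 11.436 mol; at 79.73% yield, n(HCl) = 9.1179 mol.
Step 2 (HCl:H2 = 2:1): theoretical n(H2) = 4.5589 mol, so theoretical mass = 4.5589 × 2.016 = 9.1908 g.
At 75.12% yield, actual mass of H2 = 9.1908 × 0.7512 = 6.9041 g.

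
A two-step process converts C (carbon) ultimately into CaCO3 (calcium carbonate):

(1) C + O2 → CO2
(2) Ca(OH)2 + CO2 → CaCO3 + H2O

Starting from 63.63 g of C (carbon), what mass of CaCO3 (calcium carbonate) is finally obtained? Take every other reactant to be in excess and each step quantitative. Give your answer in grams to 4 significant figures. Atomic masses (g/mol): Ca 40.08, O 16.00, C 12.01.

530.3 g

M(C) = 12.01 g/mol.
M(CaCO3) = 40.08 + 12.01 + 3(16.00) = 100.09 g/mol.
n(C) = 63.630 / 12.01 = 5.2981 mol.
Step 1 gives a 1:1 ratio of C to CO2, so n(CO2) = 5.2981 mol.
In step 2 the CO2:CaCO3 ratio is 1:1, so n(CaCO3) = 5.2981 mol.
Mass of CaCO3 = 5.2981 × 100.09 = 530.29 g.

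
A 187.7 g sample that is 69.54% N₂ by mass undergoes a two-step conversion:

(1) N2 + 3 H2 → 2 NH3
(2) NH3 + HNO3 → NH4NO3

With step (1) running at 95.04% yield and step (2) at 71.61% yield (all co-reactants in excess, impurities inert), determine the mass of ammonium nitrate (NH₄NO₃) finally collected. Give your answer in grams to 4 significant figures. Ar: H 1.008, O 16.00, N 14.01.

Pure N2 = 187.7 × 0.6954 = 130.53 g.
M(N2) = 2(14.01) = 28.02 g/mol.
M(NH4NO3) = 2(14.01) + 4(1.008) + 3(16.00) = 80.052 g/mol.
n(N2) = 130.53 / 28.02 = 4.6583 mol.
Step 1 (N2:NH3 = 1:2): theoretical n(NH3) = 9.3167 mol; at 95.04% yield, n(NH3) = 8.8546 mol.
Step 2 (NH3:NH4NO3 = 1:1): theoretical n(NH4NO3) = 8.8546 mol, so theoretical mass = 8.8546 × 80.052 = 708.83 g.
At 71.61% yield, actual mass of NH4NO3 = 708.83 × 0.7161 = 507.59 g.

507.6 g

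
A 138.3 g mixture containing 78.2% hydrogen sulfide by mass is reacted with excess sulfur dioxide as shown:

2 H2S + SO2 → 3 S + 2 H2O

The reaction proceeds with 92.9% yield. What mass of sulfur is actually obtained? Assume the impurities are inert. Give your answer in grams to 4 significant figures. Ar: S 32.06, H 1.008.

Pure H2S available = 138.3 g × 0.782 = 108.15 g.
M(H2S) = 2(1.008) + 32.06 = 34.076 g/mol.
M(S) = 32.06 g/mol.
n(H2S) = 108.15 g / 34.076 g/mol = 3.1738 mol.
From the equation the H2S:S mole ratio is 2:3, so n(S) = 3.1738 × 3/2 = 4.7607 mol.
Mass of S = 4.7607 mol × 32.06 g/mol = 152.63 g.
Actual mass collected = 152.63 g × 0.929 = 141.79 g.

141.8 g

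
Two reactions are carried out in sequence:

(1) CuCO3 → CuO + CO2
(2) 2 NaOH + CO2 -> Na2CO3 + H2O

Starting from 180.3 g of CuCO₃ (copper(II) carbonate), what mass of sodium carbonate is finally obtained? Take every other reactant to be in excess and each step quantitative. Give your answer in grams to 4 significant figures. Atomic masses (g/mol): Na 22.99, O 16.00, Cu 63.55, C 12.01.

M(CuCO3) = 63.55 + 12.01 + 3(16.00) = 123.56 g/mol.
M(Na2CO3) = 2(22.99) + 12.01 + 3(16.00) = 105.99 g/mol.
n(CuCO3) = 180.30 / 123.56 = 1.4592 mol.
Step 1 gives a 1:1 ratio of CuCO3 to CO2, so n(CO2) = 1.4592 mol.
In step 2 the CO2:Na2CO3 ratio is 1:1, so n(Na2CO3) = 1.4592 mol.
Mass of Na2CO3 = 1.4592 × 105.99 = 154.66 g.

154.7 g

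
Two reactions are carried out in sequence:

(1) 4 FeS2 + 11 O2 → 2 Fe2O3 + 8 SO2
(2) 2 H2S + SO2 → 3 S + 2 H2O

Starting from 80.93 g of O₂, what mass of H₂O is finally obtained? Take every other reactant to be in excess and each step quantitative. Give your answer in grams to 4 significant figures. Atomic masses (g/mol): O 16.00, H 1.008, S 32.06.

M(O2) = 2(16.00) = 32.00 g/mol.
M(H2O) = 2(1.008) + 16.00 = 18.016 g/mol.
n(O2) = 80.930 / 32.00 = 2.5291 mol.
Step 1 gives a 11:8 ratio of O2 to SO2, so n(SO2) = 1.8393 mol.
In step 2 the SO2:H2O ratio is 1:2, so n(H2O) = 3.6786 mol.
Mass of H2O = 3.6786 × 18.016 = 66.274 g.

66.27 g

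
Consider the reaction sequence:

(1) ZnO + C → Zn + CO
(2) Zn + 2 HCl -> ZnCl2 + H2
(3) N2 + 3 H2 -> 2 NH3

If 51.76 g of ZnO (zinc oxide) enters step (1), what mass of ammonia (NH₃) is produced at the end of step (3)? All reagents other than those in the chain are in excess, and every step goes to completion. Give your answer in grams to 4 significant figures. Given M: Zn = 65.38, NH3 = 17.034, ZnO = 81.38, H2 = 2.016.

7.223 g

n(ZnO) = 51.76 / 81.38 = 0.63603 mol.
Reaction (1): ZnO→Zn ratio 1:1 ⇒ n(Zn) = 0.63603 mol.
Reaction (2): Zn→H2 ratio 1:1 ⇒ n(H2) = 0.63603 mol.
Reaction (3): H2→NH3 ratio 3:2 ⇒ n(NH3) = 0.42402 mol.
Mass of NH3 = 0.42402 × 17.034 = 7.2227 g.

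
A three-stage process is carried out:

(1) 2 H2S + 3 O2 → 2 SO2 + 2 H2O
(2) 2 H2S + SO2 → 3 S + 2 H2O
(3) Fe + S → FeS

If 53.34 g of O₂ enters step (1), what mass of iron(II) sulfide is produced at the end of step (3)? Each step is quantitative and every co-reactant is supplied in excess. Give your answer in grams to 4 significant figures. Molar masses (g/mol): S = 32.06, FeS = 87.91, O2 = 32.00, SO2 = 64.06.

293.1 g

n(O2) = 53.34 / 32.00 = 1.6669 mol.
Reaction (1): O2→SO2 ratio 3:2 ⇒ n(SO2) = 1.1113 mol.
Reaction (2): SO2→S ratio 1:3 ⇒ n(S) = 3.3338 mol.
Reaction (3): S→FeS ratio 1:1 ⇒ n(FeS) = 3.3338 mol.
Mass of FeS = 3.3338 × 87.91 = 293.07 g.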